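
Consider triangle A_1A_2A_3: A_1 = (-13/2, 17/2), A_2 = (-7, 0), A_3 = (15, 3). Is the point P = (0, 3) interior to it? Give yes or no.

Barycentric coordinates of P: (90/371, 165/371, 116/371).
The three coordinates are positive, positive, positive; a point is interior exactly when all three are positive.

yes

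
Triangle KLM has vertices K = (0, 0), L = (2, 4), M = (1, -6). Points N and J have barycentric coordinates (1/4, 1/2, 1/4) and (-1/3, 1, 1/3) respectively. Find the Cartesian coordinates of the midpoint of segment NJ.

Barycentric coordinates of the midpoint are the average: (-1/24, 3/4, 7/24).
Converting: (-1/24)·K + (3/4)·L + (7/24)·M = (43/24, 5/4).

(43/24, 5/4)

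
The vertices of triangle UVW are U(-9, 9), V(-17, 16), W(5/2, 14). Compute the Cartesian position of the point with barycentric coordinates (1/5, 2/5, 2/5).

P = (1/5)·U + (2/5)·V + (2/5)·W.
x-coordinate: (1/5)·(-9) + (2/5)·(-17) + (2/5)·(5/2) = -38/5.
y-coordinate: (1/5)·9 + (2/5)·16 + (2/5)·14 = 69/5.

(-38/5, 69/5)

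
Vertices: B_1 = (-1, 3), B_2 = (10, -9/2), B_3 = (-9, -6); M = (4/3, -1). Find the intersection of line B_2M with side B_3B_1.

Barycentric coordinates of M with respect to B_1B_2B_3: (1/2, 1/3, 1/6).
On side B_3B_1 the B_2-coordinate is zero; dropping M's B_2-weight 1/3 and renormalizing the remaining 1/6 : 1/2 gives weights 1/4, 3/4 on B_3, B_1.
N = (1/4)·(-9, -6) + (3/4)·(-1, 3) = (-3, 3/4).

(-3, 3/4)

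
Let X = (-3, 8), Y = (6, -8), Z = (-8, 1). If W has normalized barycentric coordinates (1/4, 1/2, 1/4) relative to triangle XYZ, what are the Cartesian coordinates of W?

W = (1/4)·X + (1/2)·Y + (1/4)·Z.
x-coordinate: (1/4)·(-3) + (1/2)·6 + (1/4)·(-8) = 1/4.
y-coordinate: (1/4)·8 + (1/2)·(-8) + (1/4)·1 = -7/4.

(1/4, -7/4)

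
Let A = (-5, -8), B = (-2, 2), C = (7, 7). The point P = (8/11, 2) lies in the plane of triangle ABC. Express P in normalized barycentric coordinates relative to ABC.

(2/11, 5/11, 4/11)

Signed area of the reference triangle: [ABC] = ½·((-5)·(2−7) + (-2)·(7−(-8)) + 7·(-8−2)) = ½·(25 − 30 − 70) = -75/2.
[PBC] = ½·((8/11)·(2−7) + (-2)·(7−2) + 7·(2−2)) = ½·(-40/11 − 10 + 0) = -75/11, so the A-coordinate is (-75/11)/(-75/2) = 2/11.
[APC] = ½·((-5)·(2−7) + (8/11)·(7−(-8)) + 7·(-8−2)) = ½·(25 + 120/11 − 70) = -375/22, so the B-coordinate is 5/11.
[ABP] = ½·((-5)·(2−2) + (-2)·(2−(-8)) + (8/11)·(-8−2)) = ½·(0 − 20 − 80/11) = -150/11, so the C-coordinate is 4/11.
Check: 2/11 + 5/11 + 4/11 = 1.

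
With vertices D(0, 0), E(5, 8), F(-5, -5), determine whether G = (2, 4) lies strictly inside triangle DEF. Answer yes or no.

Barycentric coordinates of G: (1/15, 2/3, 4/15).
The three coordinates are positive, positive, positive; a point is interior exactly when all three are positive.

yes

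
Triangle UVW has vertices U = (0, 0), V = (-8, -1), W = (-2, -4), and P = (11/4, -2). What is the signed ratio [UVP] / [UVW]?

[UVW] = ½·(0·(-1−(-4)) + (-8)·(-4−0) + (-2)·(0−(-1))) = ½·(0 + 32 − 2) = 15.
[UVP] = ½·(0·(-1−(-2)) + (-8)·(-2−0) + (11/4)·(0−(-1))) = ½·(0 + 16 + 11/4) = 75/8, so the ratio is (75/8)/15 = 5/8.

5/8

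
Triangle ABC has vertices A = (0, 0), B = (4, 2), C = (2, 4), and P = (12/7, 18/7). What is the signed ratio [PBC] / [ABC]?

[ABC] = ½·(0·(2−4) + 4·(4−0) + 2·(0−2)) = ½·(0 + 16 − 4) = 6.
[PBC] = ½·((12/7)·(2−4) + 4·(4−(18/7)) + 2·(18/7−2)) = ½·(-24/7 + 40/7 + 8/7) = 12/7, so the ratio is (12/7)/6 = 2/7.

2/7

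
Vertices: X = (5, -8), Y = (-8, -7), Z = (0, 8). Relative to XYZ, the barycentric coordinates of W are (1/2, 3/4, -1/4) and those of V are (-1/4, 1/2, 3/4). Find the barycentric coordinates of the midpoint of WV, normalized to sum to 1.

Since both coordinate triples sum to 1, the midpoint's barycentrics are the componentwise average.
(1/2+-1/4)/2 = 1/8; similarly 5/8 and 1/4.

(1/8, 5/8, 1/4)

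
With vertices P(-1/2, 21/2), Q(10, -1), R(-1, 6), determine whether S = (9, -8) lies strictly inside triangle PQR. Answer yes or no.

Barycentric coordinates of S: (-84/53, 52/53, 85/53).
The three coordinates are negative, positive, positive; a point is interior exactly when all three are positive.

no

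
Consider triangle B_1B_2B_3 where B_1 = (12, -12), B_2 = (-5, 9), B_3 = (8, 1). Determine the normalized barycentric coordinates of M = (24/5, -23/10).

(1/2, 2/5, 1/10)

Signed area of the reference triangle: [B_1B_2B_3] = ½·(12·(9−1) + (-5)·(1−(-12)) + 8·(-12−9)) = ½·(96 − 65 − 168) = -137/2.
[MB_2B_3] = ½·((24/5)·(9−1) + (-5)·(1−(-23/10)) + 8·(-23/10−9)) = ½·(192/5 − 33/2 − 452/5) = -137/4, so the B_1-coordinate is (-137/4)/(-137/2) = 1/2.
[B_1MB_3] = ½·(12·(-23/10−1) + (24/5)·(1−(-12)) + 8·(-12−(-23/10))) = ½·(-198/5 + 312/5 − 388/5) = -137/5, so the B_2-coordinate is 2/5.
[B_1B_2M] = ½·(12·(9−(-23/10)) + (-5)·(-23/10−(-12)) + (24/5)·(-12−9)) = ½·(678/5 − 97/2 − 504/5) = -137/20, so the B_3-coordinate is 1/10.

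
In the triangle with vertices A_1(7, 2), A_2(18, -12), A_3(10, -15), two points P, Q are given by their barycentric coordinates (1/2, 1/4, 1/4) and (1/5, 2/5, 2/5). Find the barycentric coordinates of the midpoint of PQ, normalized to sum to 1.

(7/20, 13/40, 13/40)

Since both coordinate triples sum to 1, the midpoint's barycentrics are the componentwise average.
(1/2+1/5)/2 = 7/20; similarly 13/40 and 13/40.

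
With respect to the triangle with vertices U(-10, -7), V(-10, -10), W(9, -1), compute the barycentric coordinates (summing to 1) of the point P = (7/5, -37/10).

(3/10, 1/10, 3/5)

Signed area of the reference triangle: [UVW] = ½·((-10)·(-10−(-1)) + (-10)·(-1−(-7)) + 9·(-7−(-10))) = ½·(90 − 60 + 27) = 57/2.
[PVW] = ½·((7/5)·(-10−(-1)) + (-10)·(-1−(-37/10)) + 9·(-37/10−(-10))) = ½·(-63/5 − 27 + 567/10) = 171/20, so the U-coordinate is (171/20)/(57/2) = 3/10.
[UPW] = ½·((-10)·(-37/10−(-1)) + (7/5)·(-1−(-7)) + 9·(-7−(-37/10))) = ½·(27 + 42/5 − 297/10) = 57/20, so the V-coordinate is 1/10.
[UVP] = ½·((-10)·(-10−(-37/10)) + (-10)·(-37/10−(-7)) + (7/5)·(-7−(-10))) = ½·(63 − 33 + 21/5) = 171/10, so the W-coordinate is 3/5.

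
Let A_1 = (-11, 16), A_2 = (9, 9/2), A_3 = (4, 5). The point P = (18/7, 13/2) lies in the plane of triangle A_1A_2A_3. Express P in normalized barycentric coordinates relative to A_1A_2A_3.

(1/7, 1/7, 5/7)

Signed area of the reference triangle: [A_1A_2A_3] = ½·((-11)·(9/2−5) + 9·(5−16) + 4·(16−(9/2))) = ½·(11/2 − 99 + 46) = -95/4.
[PA_2A_3] = ½·((18/7)·(9/2−5) + 9·(5−(13/2)) + 4·(13/2−(9/2))) = ½·(-9/7 − 27/2 + 8) = -95/28, so the A_1-coordinate is (-95/28)/(-95/4) = 1/7.
[A_1PA_3] = ½·((-11)·(13/2−5) + (18/7)·(5−16) + 4·(16−(13/2))) = ½·(-33/2 − 198/7 + 38) = -95/28, so the A_2-coordinate is 1/7.
[A_1A_2P] = ½·((-11)·(9/2−(13/2)) + 9·(13/2−16) + (18/7)·(16−(9/2))) = ½·(22 − 171/2 + 207/7) = -475/28, so the A_3-coordinate is 5/7.
Check: 1/7 + 1/7 + 5/7 = 1.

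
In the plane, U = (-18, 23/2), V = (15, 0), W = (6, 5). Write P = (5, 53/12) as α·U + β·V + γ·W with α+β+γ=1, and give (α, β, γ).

(1/6, 1/3, 1/2)

Signed area of the reference triangle: [UVW] = ½·((-18)·(0−5) + 15·(5−(23/2)) + 6·(23/2−0)) = ½·(90 − 195/2 + 69) = 123/4.
[PVW] = ½·(5·(0−5) + 15·(5−(53/12)) + 6·(53/12−0)) = ½·(-25 + 35/4 + 53/2) = 41/8, so the U-coordinate is (41/8)/(123/4) = 1/6.
[UPW] = ½·((-18)·(53/12−5) + 5·(5−(23/2)) + 6·(23/2−(53/12))) = ½·(21/2 − 65/2 + 85/2) = 41/4, so the V-coordinate is 1/3.
[UVP] = ½·((-18)·(0−(53/12)) + 15·(53/12−(23/2)) + 5·(23/2−0)) = ½·(159/2 − 425/4 + 115/2) = 123/8, so the W-coordinate is 1/2.
Check: 1/6 + 1/3 + 1/2 = 1.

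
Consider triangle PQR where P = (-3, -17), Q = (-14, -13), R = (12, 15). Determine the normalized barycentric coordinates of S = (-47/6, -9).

Signed area of the reference triangle: [PQR] = ½·((-3)·(-13−15) + (-14)·(15−(-17)) + 12·(-17−(-13))) = ½·(84 − 448 − 48) = -206.
[SQR] = ½·((-47/6)·(-13−15) + (-14)·(15−(-9)) + 12·(-9−(-13))) = ½·(658/3 − 336 + 48) = -103/3, so the P-coordinate is (-103/3)/(-206) = 1/6.
[PSR] = ½·((-3)·(-9−15) + (-47/6)·(15−(-17)) + 12·(-17−(-9))) = ½·(72 − 752/3 − 96) = -412/3, so the Q-coordinate is 2/3.
[PQS] = ½·((-3)·(-13−(-9)) + (-14)·(-9−(-17)) + (-47/6)·(-17−(-13))) = ½·(12 − 112 + 94/3) = -103/3, so the R-coordinate is 1/6.
Check: 1/6 + 2/3 + 1/6 = 1.

(1/6, 2/3, 1/6)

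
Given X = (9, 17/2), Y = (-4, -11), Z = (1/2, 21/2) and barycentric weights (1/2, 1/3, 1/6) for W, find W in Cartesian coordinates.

W = (1/2)·X + (1/3)·Y + (1/6)·Z.
x-coordinate: (1/2)·9 + (1/3)·(-4) + (1/6)·(1/2) = 13/4.
y-coordinate: (1/2)·(17/2) + (1/3)·(-11) + (1/6)·(21/2) = 7/3.

(13/4, 7/3)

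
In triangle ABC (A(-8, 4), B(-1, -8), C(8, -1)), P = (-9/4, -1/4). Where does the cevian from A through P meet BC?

(7/2, -9/2)

Barycentric coordinates of P with respect to ABC: (1/2, 1/4, 1/4).
On side BC the A-coordinate is zero; dropping P's A-weight 1/2 and renormalizing the remaining 1/4 : 1/4 gives weights 1/2, 1/2 on B, C.
Q = (1/2)·(-1, -8) + (1/2)·(8, -1) = (7/2, -9/2).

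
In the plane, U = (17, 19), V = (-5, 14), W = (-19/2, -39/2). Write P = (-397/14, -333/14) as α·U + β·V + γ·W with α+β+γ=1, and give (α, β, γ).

(-6/7, 6/7, 1)

Signed area of the reference triangle: [UVW] = ½·(17·(14−(-39/2)) + (-5)·(-39/2−19) + (-19/2)·(19−14)) = ½·(1139/2 + 385/2 − 95/2) = 1429/4.
[PVW] = ½·((-397/14)·(14−(-39/2)) + (-5)·(-39/2−(-333/14)) + (-19/2)·(-333/14−14)) = ½·(-26599/28 − 150/7 + 10051/28) = -4287/14, so the U-coordinate is (-4287/14)/(1429/4) = -6/7.
[UPW] = ½·(17·(-333/14−(-39/2)) + (-397/14)·(-39/2−19) + (-19/2)·(19−(-333/14))) = ½·(-510/7 + 4367/4 − 11381/28) = 4287/14, so the V-coordinate is 6/7.
[UVP] = ½·(17·(14−(-333/14)) + (-5)·(-333/14−19) + (-397/14)·(19−14)) = ½·(8993/14 + 2995/14 − 1985/14) = 1429/4, so the W-coordinate is 1.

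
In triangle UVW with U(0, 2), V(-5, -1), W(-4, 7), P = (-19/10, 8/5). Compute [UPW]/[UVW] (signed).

[UVW] = ½·(0·(-1−7) + (-5)·(7−2) + (-4)·(2−(-1))) = ½·(0 − 25 − 12) = -37/2.
[UPW] = ½·(0·(8/5−7) + (-19/10)·(7−2) + (-4)·(2−(8/5))) = ½·(0 − 19/2 − 8/5) = -111/20, so the ratio is (-111/20)/(-37/2) = 3/10.

3/10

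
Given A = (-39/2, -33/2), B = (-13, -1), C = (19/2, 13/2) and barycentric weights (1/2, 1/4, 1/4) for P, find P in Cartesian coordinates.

P = (1/2)·A + (1/4)·B + (1/4)·C.
x-coordinate: (1/2)·(-39/2) + (1/4)·(-13) + (1/4)·(19/2) = -85/8.
y-coordinate: (1/2)·(-33/2) + (1/4)·(-1) + (1/4)·(13/2) = -55/8.

(-85/8, -55/8)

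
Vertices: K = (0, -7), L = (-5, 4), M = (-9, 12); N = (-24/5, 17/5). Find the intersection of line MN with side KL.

Barycentric coordinates of N with respect to KLM: (1/5, 3/5, 1/5).
On side KL the M-coordinate is zero; dropping N's M-weight 1/5 and renormalizing the remaining 1/5 : 3/5 gives weights 1/4, 3/4 on K, L.
J = (1/4)·(0, -7) + (3/4)·(-5, 4) = (-15/4, 5/4).

(-15/4, 5/4)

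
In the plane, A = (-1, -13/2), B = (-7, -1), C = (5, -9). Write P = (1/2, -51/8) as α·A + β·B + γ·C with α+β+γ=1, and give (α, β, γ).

Signed area of the reference triangle: [ABC] = ½·((-1)·(-1−(-9)) + (-7)·(-9−(-13/2)) + 5·(-13/2−(-1))) = ½·(-8 + 35/2 − 55/2) = -9.
[PBC] = ½·((1/2)·(-1−(-9)) + (-7)·(-9−(-51/8)) + 5·(-51/8−(-1))) = ½·(4 + 147/8 − 215/8) = -9/4, so the A-coordinate is (-9/4)/(-9) = 1/4.
[APC] = ½·((-1)·(-51/8−(-9)) + (1/2)·(-9−(-13/2)) + 5·(-13/2−(-51/8))) = ½·(-21/8 − 5/4 − 5/8) = -9/4, so the B-coordinate is 1/4.
[ABP] = ½·((-1)·(-1−(-51/8)) + (-7)·(-51/8−(-13/2)) + (1/2)·(-13/2−(-1))) = ½·(-43/8 − 7/8 − 11/4) = -9/2, so the C-coordinate is 1/2.
Check: 1/4 + 1/4 + 1/2 = 1.

(1/4, 1/4, 1/2)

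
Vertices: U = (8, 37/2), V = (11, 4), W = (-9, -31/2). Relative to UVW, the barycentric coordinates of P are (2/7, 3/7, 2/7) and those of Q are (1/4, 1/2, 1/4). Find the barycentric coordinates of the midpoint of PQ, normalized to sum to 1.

(15/56, 13/28, 15/56)

Since both coordinate triples sum to 1, the midpoint's barycentrics are the componentwise average.
(2/7+1/4)/2 = 15/56; similarly 13/28 and 15/56.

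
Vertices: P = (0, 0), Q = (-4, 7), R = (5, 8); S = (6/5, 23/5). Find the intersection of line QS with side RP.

Barycentric coordinates of S with respect to PQR: (2/5, 1/5, 2/5).
On side RP the Q-coordinate is zero; dropping S's Q-weight 1/5 and renormalizing the remaining 2/5 : 2/5 gives weights 1/2, 1/2 on R, P.
T = (1/2)·(5, 8) + (1/2)·(0, 0) = (5/2, 4).

(5/2, 4)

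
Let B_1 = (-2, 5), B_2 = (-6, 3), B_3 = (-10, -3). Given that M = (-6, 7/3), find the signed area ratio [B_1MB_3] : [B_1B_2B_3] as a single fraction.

2/3

[B_1B_2B_3] = ½·((-2)·(3−(-3)) + (-6)·(-3−5) + (-10)·(5−3)) = ½·(-12 + 48 − 20) = 8.
[B_1MB_3] = ½·((-2)·(7/3−(-3)) + (-6)·(-3−5) + (-10)·(5−(7/3))) = ½·(-32/3 + 48 − 80/3) = 16/3, so the ratio is (16/3)/8 = 2/3.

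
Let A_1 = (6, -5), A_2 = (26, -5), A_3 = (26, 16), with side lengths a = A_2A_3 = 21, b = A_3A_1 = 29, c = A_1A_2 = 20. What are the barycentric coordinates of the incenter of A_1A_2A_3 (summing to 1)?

(3/10, 29/70, 2/7)

The incenter has barycentric coordinates proportional to the opposite side lengths: (21 : 29 : 20).
Normalizing by 21+29+20 = 70 gives (3/10, 29/70, 2/7).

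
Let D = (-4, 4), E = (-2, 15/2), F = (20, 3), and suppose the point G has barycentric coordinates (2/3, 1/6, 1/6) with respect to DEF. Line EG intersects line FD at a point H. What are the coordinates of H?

Line EG meets FD where the E-coordinate vanishes; zeroing G's E-weight and renormalizing leaves F, D-weights 1/6 : 2/3 → (1/5, 4/5).
So H = (1/5)·F + (4/5)·D = (4/5, 19/5).

(4/5, 19/5)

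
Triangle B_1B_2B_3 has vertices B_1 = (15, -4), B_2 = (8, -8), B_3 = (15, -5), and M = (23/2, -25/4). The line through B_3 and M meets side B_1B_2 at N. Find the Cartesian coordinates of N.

(31/3, -20/3)

Barycentric coordinates of M with respect to B_1B_2B_3: (1/4, 1/2, 1/4).
On side B_1B_2 the B_3-coordinate is zero; dropping M's B_3-weight 1/4 and renormalizing the remaining 1/4 : 1/2 gives weights 1/3, 2/3 on B_1, B_2.
N = (1/3)·(15, -4) + (2/3)·(8, -8) = (31/3, -20/3).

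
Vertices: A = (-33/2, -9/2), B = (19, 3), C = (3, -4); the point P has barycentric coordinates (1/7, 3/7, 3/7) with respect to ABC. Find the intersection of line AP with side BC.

Line AP meets BC where the A-coordinate vanishes; zeroing P's A-weight and renormalizing leaves B, C-weights 3/7 : 3/7 → (1/2, 1/2).
So Q = (1/2)·B + (1/2)·C = (11, -1/2).

(11, -1/2)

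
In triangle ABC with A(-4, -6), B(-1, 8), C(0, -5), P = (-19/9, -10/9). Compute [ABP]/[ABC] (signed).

2/9

[ABC] = ½·((-4)·(8−(-5)) + (-1)·(-5−(-6)) + 0·(-6−8)) = ½·(-52 − 1 + 0) = -53/2.
[ABP] = ½·((-4)·(8−(-10/9)) + (-1)·(-10/9−(-6)) + (-19/9)·(-6−8)) = ½·(-328/9 − 44/9 + 266/9) = -53/9, so the ratio is (-53/9)/(-53/2) = 2/9.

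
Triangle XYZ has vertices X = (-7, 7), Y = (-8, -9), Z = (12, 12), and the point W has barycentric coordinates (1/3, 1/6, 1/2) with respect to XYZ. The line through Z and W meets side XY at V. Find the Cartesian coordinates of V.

Line ZW meets XY where the Z-coordinate vanishes; zeroing W's Z-weight and renormalizing leaves X, Y-weights 1/3 : 1/6 → (2/3, 1/3).
So V = (2/3)·X + (1/3)·Y = (-22/3, 5/3).

(-22/3, 5/3)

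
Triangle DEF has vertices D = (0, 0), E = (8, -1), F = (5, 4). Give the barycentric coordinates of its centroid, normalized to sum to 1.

The centroid is the average of the vertices, so each weight is 1/3.

(1/3, 1/3, 1/3)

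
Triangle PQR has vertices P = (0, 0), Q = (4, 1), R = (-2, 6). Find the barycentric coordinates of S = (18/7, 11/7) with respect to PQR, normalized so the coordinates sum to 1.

Signed area of the reference triangle: [PQR] = ½·(0·(1−6) + 4·(6−0) + (-2)·(0−1)) = ½·(0 + 24 + 2) = 13.
[SQR] = ½·((18/7)·(1−6) + 4·(6−(11/7)) + (-2)·(11/7−1)) = ½·(-90/7 + 124/7 − 8/7) = 13/7, so the P-coordinate is (13/7)/13 = 1/7.
[PSR] = ½·(0·(11/7−6) + (18/7)·(6−0) + (-2)·(0−(11/7))) = ½·(0 + 108/7 + 22/7) = 65/7, so the Q-coordinate is 5/7.
[PQS] = ½·(0·(1−(11/7)) + 4·(11/7−0) + (18/7)·(0−1)) = ½·(0 + 44/7 − 18/7) = 13/7, so the R-coordinate is 1/7.

(1/7, 5/7, 1/7)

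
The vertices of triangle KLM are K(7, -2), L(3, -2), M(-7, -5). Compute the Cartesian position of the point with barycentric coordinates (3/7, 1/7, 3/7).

(3/7, -23/7)

N = (3/7)·K + (1/7)·L + (3/7)·M.
x-coordinate: (3/7)·7 + (1/7)·3 + (3/7)·(-7) = 3/7.
y-coordinate: (3/7)·(-2) + (1/7)·(-2) + (3/7)·(-5) = -23/7.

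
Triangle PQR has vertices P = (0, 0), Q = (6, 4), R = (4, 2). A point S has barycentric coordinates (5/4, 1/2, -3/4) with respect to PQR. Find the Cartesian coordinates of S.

S = (5/4)·P + (1/2)·Q + (-3/4)·R.
x-coordinate: (5/4)·0 + (1/2)·6 + (-3/4)·4 = 0.
y-coordinate: (5/4)·0 + (1/2)·4 + (-3/4)·2 = 1/2.

(0, 1/2)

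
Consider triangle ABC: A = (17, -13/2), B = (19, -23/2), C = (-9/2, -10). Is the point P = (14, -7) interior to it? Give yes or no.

yes

Barycentric coordinates of P: (393/458, 1/458, 32/229).
The three coordinates are positive, positive, positive; a point is interior exactly when all three are positive.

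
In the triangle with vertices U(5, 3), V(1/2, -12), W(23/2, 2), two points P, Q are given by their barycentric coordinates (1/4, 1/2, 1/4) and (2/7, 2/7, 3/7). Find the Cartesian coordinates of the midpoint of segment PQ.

(87/16, -181/56)

Barycentric coordinates of the midpoint are the average: (15/56, 11/28, 19/56).
Converting: (15/56)·U + (11/28)·V + (19/56)·W = (87/16, -181/56).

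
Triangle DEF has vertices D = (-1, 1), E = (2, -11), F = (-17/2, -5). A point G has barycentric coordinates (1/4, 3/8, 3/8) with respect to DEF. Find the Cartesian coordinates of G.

(-43/16, -23/4)

G = (1/4)·D + (3/8)·E + (3/8)·F.
x-coordinate: (1/4)·(-1) + (3/8)·2 + (3/8)·(-17/2) = -43/16.
y-coordinate: (1/4)·1 + (3/8)·(-11) + (3/8)·(-5) = -23/4.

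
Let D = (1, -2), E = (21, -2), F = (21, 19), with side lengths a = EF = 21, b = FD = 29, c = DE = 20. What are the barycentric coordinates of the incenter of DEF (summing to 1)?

The incenter has barycentric coordinates proportional to the opposite side lengths: (21 : 29 : 20).
Normalizing by 21+29+20 = 70 gives (3/10, 29/70, 2/7).

(3/10, 29/70, 2/7)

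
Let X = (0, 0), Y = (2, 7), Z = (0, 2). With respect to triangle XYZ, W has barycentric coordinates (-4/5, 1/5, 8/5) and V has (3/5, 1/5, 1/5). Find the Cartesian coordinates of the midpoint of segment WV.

(2/5, 16/5)

Barycentric coordinates of the midpoint are the average: (-1/10, 1/5, 9/10).
Converting: (-1/10)·X + (1/5)·Y + (9/10)·Z = (2/5, 16/5).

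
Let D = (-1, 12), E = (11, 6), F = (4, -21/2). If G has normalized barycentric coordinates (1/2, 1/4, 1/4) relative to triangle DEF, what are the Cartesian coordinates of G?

G = (1/2)·D + (1/4)·E + (1/4)·F.
x-coordinate: (1/2)·(-1) + (1/4)·11 + (1/4)·4 = 13/4.
y-coordinate: (1/2)·12 + (1/4)·6 + (1/4)·(-21/2) = 39/8.

(13/4, 39/8)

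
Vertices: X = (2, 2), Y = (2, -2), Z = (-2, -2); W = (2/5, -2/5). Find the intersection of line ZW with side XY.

Barycentric coordinates of W with respect to XYZ: (2/5, 1/5, 2/5).
On side XY the Z-coordinate is zero; dropping W's Z-weight 2/5 and renormalizing the remaining 2/5 : 1/5 gives weights 2/3, 1/3 on X, Y.
V = (2/3)·(2, 2) + (1/3)·(2, -2) = (2, 2/3).

(2, 2/3)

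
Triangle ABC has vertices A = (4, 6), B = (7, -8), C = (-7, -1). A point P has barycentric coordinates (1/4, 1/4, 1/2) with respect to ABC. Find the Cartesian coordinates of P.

P = (1/4)·A + (1/4)·B + (1/2)·C.
x-coordinate: (1/4)·4 + (1/4)·7 + (1/2)·(-7) = -3/4.
y-coordinate: (1/4)·6 + (1/4)·(-8) + (1/2)·(-1) = -1.

(-3/4, -1)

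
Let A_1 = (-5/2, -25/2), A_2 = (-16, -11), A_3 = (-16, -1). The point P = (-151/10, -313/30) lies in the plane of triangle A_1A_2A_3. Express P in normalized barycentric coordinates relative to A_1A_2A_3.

Signed area of the reference triangle: [A_1A_2A_3] = ½·((-5/2)·(-11−(-1)) + (-16)·(-1−(-25/2)) + (-16)·(-25/2−(-11))) = ½·(25 − 184 + 24) = -135/2.
[PA_2A_3] = ½·((-151/10)·(-11−(-1)) + (-16)·(-1−(-313/30)) + (-16)·(-313/30−(-11))) = ½·(151 − 2264/15 − 136/15) = -9/2, so the A_1-coordinate is (-9/2)/(-135/2) = 1/15.
[A_1PA_3] = ½·((-5/2)·(-313/30−(-1)) + (-151/10)·(-1−(-25/2)) + (-16)·(-25/2−(-313/30))) = ½·(283/12 − 3473/20 + 496/15) = -117/2, so the A_2-coordinate is 13/15.
[A_1A_2P] = ½·((-5/2)·(-11−(-313/30)) + (-16)·(-313/30−(-25/2)) + (-151/10)·(-25/2−(-11))) = ½·(17/12 − 496/15 + 453/20) = -9/2, so the A_3-coordinate is 1/15.

(1/15, 13/15, 1/15)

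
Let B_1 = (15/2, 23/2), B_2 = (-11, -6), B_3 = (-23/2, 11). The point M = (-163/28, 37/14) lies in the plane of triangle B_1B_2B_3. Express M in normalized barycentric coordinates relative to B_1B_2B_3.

(2/7, 1/2, 3/14)

Signed area of the reference triangle: [B_1B_2B_3] = ½·((15/2)·(-6−11) + (-11)·(11−(23/2)) + (-23/2)·(23/2−(-6))) = ½·(-255/2 + 11/2 − 805/4) = -1293/8.
[MB_2B_3] = ½·((-163/28)·(-6−11) + (-11)·(11−(37/14)) + (-23/2)·(37/14−(-6))) = ½·(2771/28 − 1287/14 − 2783/28) = -1293/28, so the B_1-coordinate is (-1293/28)/(-1293/8) = 2/7.
[B_1MB_3] = ½·((15/2)·(37/14−11) + (-163/28)·(11−(23/2)) + (-23/2)·(23/2−(37/14))) = ½·(-1755/28 + 163/56 − 713/7) = -1293/16, so the B_2-coordinate is 1/2.
[B_1B_2M] = ½·((15/2)·(-6−(37/14)) + (-11)·(37/14−(23/2)) + (-163/28)·(23/2−(-6))) = ½·(-1815/28 + 682/7 − 815/8) = -3879/112, so the B_3-coordinate is 3/14.
Check: 2/7 + 1/2 + 3/14 = 1.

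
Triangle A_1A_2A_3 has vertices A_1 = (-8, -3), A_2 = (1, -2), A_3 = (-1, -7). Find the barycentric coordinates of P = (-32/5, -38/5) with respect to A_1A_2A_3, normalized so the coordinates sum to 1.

(3/5, -3/5, 1)

Signed area of the reference triangle: [A_1A_2A_3] = ½·((-8)·(-2−(-7)) + 1·(-7−(-3)) + (-1)·(-3−(-2))) = ½·(-40 − 4 + 1) = -43/2.
[PA_2A_3] = ½·((-32/5)·(-2−(-7)) + 1·(-7−(-38/5)) + (-1)·(-38/5−(-2))) = ½·(-32 + 3/5 + 28/5) = -129/10, so the A_1-coordinate is (-129/10)/(-43/2) = 3/5.
[A_1PA_3] = ½·((-8)·(-38/5−(-7)) + (-32/5)·(-7−(-3)) + (-1)·(-3−(-38/5))) = ½·(24/5 + 128/5 − 23/5) = 129/10, so the A_2-coordinate is -3/5.
[A_1A_2P] = ½·((-8)·(-2−(-38/5)) + 1·(-38/5−(-3)) + (-32/5)·(-3−(-2))) = ½·(-224/5 − 23/5 + 32/5) = -43/2, so the A_3-coordinate is 1.
Check: 3/5 − 3/5 + 1 = 1.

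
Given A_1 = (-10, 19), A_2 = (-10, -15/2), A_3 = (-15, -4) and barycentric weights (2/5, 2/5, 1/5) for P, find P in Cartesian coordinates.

P = (2/5)·A_1 + (2/5)·A_2 + (1/5)·A_3.
x-coordinate: (2/5)·(-10) + (2/5)·(-10) + (1/5)·(-15) = -11.
y-coordinate: (2/5)·19 + (2/5)·(-15/2) + (1/5)·(-4) = 19/5.

(-11, 19/5)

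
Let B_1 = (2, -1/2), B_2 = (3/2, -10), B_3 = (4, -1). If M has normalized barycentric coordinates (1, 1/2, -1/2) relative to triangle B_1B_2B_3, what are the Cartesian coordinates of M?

(3/4, -5)

M = 1·B_1 + (1/2)·B_2 + (-1/2)·B_3.
x-coordinate: 1·2 + (1/2)·(3/2) + (-1/2)·4 = 3/4.
y-coordinate: 1·(-1/2) + (1/2)·(-10) + (-1/2)·(-1) = -5.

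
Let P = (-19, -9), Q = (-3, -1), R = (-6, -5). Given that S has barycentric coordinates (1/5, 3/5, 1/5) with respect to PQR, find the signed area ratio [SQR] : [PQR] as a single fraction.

1/5

The signed ratio [SQR]/[PQR] equals the barycentric coordinate of S at vertex P, which is 1/5.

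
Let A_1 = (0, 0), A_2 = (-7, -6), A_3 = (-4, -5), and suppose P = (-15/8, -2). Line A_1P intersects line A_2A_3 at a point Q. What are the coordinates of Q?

Barycentric coordinates of P with respect to A_1A_2A_3: (5/8, 1/8, 1/4).
On side A_2A_3 the A_1-coordinate is zero; dropping P's A_1-weight 5/8 and renormalizing the remaining 1/8 : 1/4 gives weights 1/3, 2/3 on A_2, A_3.
Q = (1/3)·(-7, -6) + (2/3)·(-4, -5) = (-5, -16/3).

(-5, -16/3)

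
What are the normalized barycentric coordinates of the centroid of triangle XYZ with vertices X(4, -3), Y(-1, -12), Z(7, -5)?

(1/3, 1/3, 1/3)

The centroid is the average of the vertices, so each weight is 1/3.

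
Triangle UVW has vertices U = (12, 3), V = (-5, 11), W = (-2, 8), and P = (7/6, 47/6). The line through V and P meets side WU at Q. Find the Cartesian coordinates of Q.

Barycentric coordinates of P with respect to UVW: (1/3, 1/2, 1/6).
On side WU the V-coordinate is zero; dropping P's V-weight 1/2 and renormalizing the remaining 1/6 : 1/3 gives weights 1/3, 2/3 on W, U.
Q = (1/3)·(-2, 8) + (2/3)·(12, 3) = (22/3, 14/3).

(22/3, 14/3)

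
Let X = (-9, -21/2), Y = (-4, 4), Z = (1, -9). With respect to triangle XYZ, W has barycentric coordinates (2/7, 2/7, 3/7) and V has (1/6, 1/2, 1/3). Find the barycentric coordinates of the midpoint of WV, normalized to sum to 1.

(19/84, 11/28, 8/21)

Since both coordinate triples sum to 1, the midpoint's barycentrics are the componentwise average.
(2/7+1/6)/2 = 19/84; similarly 11/28 and 8/21.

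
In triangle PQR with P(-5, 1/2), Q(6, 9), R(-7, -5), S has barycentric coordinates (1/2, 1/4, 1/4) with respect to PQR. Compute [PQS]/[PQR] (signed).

The signed ratio [PQS]/[PQR] equals the barycentric coordinate of S at vertex R, which is 1/4.

1/4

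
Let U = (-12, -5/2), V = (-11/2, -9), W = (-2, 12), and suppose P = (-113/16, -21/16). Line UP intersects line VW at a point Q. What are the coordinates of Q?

Barycentric coordinates of P with respect to UVW: (3/8, 3/8, 1/4).
On side VW the U-coordinate is zero; dropping P's U-weight 3/8 and renormalizing the remaining 3/8 : 1/4 gives weights 3/5, 2/5 on V, W.
Q = (3/5)·(-11/2, -9) + (2/5)·(-2, 12) = (-41/10, -3/5).

(-41/10, -3/5)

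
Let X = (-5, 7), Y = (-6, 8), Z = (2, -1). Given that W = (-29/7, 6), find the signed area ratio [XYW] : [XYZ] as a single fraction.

1/7

[XYZ] = ½·((-5)·(8−(-1)) + (-6)·(-1−7) + 2·(7−8)) = ½·(-45 + 48 − 2) = 1/2.
[XYW] = ½·((-5)·(8−6) + (-6)·(6−7) + (-29/7)·(7−8)) = ½·(-10 + 6 + 29/7) = 1/14, so the ratio is (1/14)/(1/2) = 1/7.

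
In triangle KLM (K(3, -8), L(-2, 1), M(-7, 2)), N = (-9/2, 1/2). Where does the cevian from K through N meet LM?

(-39/7, 12/7)

Barycentric coordinates of N with respect to KLM: (1/8, 1/4, 5/8).
On side LM the K-coordinate is zero; dropping N's K-weight 1/8 and renormalizing the remaining 1/4 : 5/8 gives weights 2/7, 5/7 on L, M.
J = (2/7)·(-2, 1) + (5/7)·(-7, 2) = (-39/7, 12/7).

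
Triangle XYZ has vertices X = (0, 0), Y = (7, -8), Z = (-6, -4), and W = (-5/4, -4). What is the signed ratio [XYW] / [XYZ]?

[XYZ] = ½·(0·(-8−(-4)) + 7·(-4−0) + (-6)·(0−(-8))) = ½·(0 − 28 − 48) = -38.
[XYW] = ½·(0·(-8−(-4)) + 7·(-4−0) + (-5/4)·(0−(-8))) = ½·(0 − 28 − 10) = -19, so the ratio is (-19)/(-38) = 1/2.

1/2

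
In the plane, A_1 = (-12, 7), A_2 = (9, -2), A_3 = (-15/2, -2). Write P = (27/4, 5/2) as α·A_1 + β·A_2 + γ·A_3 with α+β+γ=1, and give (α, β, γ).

Signed area of the reference triangle: [A_1A_2A_3] = ½·((-12)·(-2−(-2)) + 9·(-2−7) + (-15/2)·(7−(-2))) = ½·(0 − 81 − 135/2) = -297/4.
[PA_2A_3] = ½·((27/4)·(-2−(-2)) + 9·(-2−(5/2)) + (-15/2)·(5/2−(-2))) = ½·(0 − 81/2 − 135/4) = -297/8, so the A_1-coordinate is (-297/8)/(-297/4) = 1/2.
[A_1PA_3] = ½·((-12)·(5/2−(-2)) + (27/4)·(-2−7) + (-15/2)·(7−(5/2))) = ½·(-54 − 243/4 − 135/4) = -297/4, so the A_2-coordinate is 1.
[A_1A_2P] = ½·((-12)·(-2−(5/2)) + 9·(5/2−7) + (27/4)·(7−(-2))) = ½·(54 − 81/2 + 243/4) = 297/8, so the A_3-coordinate is -1/2.

(1/2, 1, -1/2)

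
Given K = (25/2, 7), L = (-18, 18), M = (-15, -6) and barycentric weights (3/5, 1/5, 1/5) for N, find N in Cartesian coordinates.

N = (3/5)·K + (1/5)·L + (1/5)·M.
x-coordinate: (3/5)·(25/2) + (1/5)·(-18) + (1/5)·(-15) = 9/10.
y-coordinate: (3/5)·7 + (1/5)·18 + (1/5)·(-6) = 33/5.

(9/10, 33/5)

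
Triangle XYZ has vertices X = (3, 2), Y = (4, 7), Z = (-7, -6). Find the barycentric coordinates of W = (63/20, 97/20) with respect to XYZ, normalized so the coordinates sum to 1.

(3/10, 13/20, 1/20)

Signed area of the reference triangle: [XYZ] = ½·(3·(7−(-6)) + 4·(-6−2) + (-7)·(2−7)) = ½·(39 − 32 + 35) = 21.
[WYZ] = ½·((63/20)·(7−(-6)) + 4·(-6−(97/20)) + (-7)·(97/20−7)) = ½·(819/20 − 217/5 + 301/20) = 63/10, so the X-coordinate is (63/10)/21 = 3/10.
[XWZ] = ½·(3·(97/20−(-6)) + (63/20)·(-6−2) + (-7)·(2−(97/20))) = ½·(651/20 − 126/5 + 399/20) = 273/20, so the Y-coordinate is 13/20.
[XYW] = ½·(3·(7−(97/20)) + 4·(97/20−2) + (63/20)·(2−7)) = ½·(129/20 + 57/5 − 63/4) = 21/20, so the Z-coordinate is 1/20.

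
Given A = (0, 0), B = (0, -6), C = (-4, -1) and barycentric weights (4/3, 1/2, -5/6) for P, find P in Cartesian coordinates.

(10/3, -13/6)

P = (4/3)·A + (1/2)·B + (-5/6)·C.
x-coordinate: (4/3)·0 + (1/2)·0 + (-5/6)·(-4) = 10/3.
y-coordinate: (4/3)·0 + (1/2)·(-6) + (-5/6)·(-1) = -13/6.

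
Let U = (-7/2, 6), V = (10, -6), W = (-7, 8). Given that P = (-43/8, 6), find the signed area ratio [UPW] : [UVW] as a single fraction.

1/4

[UVW] = ½·((-7/2)·(-6−8) + 10·(8−6) + (-7)·(6−(-6))) = ½·(49 + 20 − 84) = -15/2.
[UPW] = ½·((-7/2)·(6−8) + (-43/8)·(8−6) + (-7)·(6−6)) = ½·(7 − 43/4 + 0) = -15/8, so the ratio is (-15/8)/(-15/2) = 1/4.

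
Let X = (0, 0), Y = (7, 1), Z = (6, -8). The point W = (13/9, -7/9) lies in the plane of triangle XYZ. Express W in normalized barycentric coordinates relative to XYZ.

(7/9, 1/9, 1/9)

Signed area of the reference triangle: [XYZ] = ½·(0·(1−(-8)) + 7·(-8−0) + 6·(0−1)) = ½·(0 − 56 − 6) = -31.
[WYZ] = ½·((13/9)·(1−(-8)) + 7·(-8−(-7/9)) + 6·(-7/9−1)) = ½·(13 − 455/9 − 32/3) = -217/9, so the X-coordinate is (-217/9)/(-31) = 7/9.
[XWZ] = ½·(0·(-7/9−(-8)) + (13/9)·(-8−0) + 6·(0−(-7/9))) = ½·(0 − 104/9 + 14/3) = -31/9, so the Y-coordinate is 1/9.
[XYW] = ½·(0·(1−(-7/9)) + 7·(-7/9−0) + (13/9)·(0−1)) = ½·(0 − 49/9 − 13/9) = -31/9, so the Z-coordinate is 1/9.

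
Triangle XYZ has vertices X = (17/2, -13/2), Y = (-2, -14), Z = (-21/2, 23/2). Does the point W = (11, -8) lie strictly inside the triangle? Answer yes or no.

no

Barycentric coordinates of W: (15/13, -11/221, -23/221).
The three coordinates are positive, negative, negative; a point is interior exactly when all three are positive.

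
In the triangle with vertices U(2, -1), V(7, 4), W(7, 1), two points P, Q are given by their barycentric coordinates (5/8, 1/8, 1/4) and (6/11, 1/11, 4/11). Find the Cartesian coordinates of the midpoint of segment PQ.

(717/176, 27/176)

Barycentric coordinates of the midpoint are the average: (103/176, 19/176, 27/88).
Converting: (103/176)·U + (19/176)·V + (27/88)·W = (717/176, 27/176).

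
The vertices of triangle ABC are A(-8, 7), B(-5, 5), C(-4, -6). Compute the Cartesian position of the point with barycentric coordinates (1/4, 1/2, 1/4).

(-11/2, 11/4)

P = (1/4)·A + (1/2)·B + (1/4)·C.
x-coordinate: (1/4)·(-8) + (1/2)·(-5) + (1/4)·(-4) = -11/2.
y-coordinate: (1/4)·7 + (1/2)·5 + (1/4)·(-6) = 11/4.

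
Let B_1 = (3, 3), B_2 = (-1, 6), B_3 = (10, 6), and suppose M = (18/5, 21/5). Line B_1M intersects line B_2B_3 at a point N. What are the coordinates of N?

(9/2, 6)

Barycentric coordinates of M with respect to B_1B_2B_3: (3/5, 1/5, 1/5).
On side B_2B_3 the B_1-coordinate is zero; dropping M's B_1-weight 3/5 and renormalizing the remaining 1/5 : 1/5 gives weights 1/2, 1/2 on B_2, B_3.
N = (1/2)·(-1, 6) + (1/2)·(10, 6) = (9/2, 6).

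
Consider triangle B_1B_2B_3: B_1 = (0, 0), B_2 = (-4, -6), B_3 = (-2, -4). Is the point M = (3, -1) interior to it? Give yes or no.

no

Barycentric coordinates of M: (-1, -7/2, 11/2).
The three coordinates are negative, negative, positive; a point is interior exactly when all three are positive.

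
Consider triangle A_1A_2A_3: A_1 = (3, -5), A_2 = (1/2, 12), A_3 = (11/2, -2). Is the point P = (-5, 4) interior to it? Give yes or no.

Barycentric coordinates of P: (117/50, 93/100, -227/100).
The three coordinates are positive, positive, negative; a point is interior exactly when all three are positive.

no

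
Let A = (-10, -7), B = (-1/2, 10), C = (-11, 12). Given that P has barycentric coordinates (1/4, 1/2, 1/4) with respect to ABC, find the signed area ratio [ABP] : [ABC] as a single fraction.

1/4

The signed ratio [ABP]/[ABC] equals the barycentric coordinate of P at vertex C, which is 1/4.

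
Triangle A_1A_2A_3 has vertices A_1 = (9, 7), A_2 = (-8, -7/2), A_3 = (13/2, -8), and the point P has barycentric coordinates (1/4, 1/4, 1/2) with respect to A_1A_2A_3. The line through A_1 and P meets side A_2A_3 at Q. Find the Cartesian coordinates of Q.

(5/3, -13/2)

Line A_1P meets A_2A_3 where the A_1-coordinate vanishes; zeroing P's A_1-weight and renormalizing leaves A_2, A_3-weights 1/4 : 1/2 → (1/3, 2/3).
So Q = (1/3)·A_2 + (2/3)·A_3 = (5/3, -13/2).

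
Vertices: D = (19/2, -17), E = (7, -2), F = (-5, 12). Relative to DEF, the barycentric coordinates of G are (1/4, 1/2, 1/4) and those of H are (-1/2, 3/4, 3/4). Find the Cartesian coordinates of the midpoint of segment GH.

(11/16, 55/8)

Barycentric coordinates of the midpoint are the average: (-1/8, 5/8, 1/2).
Converting: (-1/8)·D + (5/8)·E + (1/2)·F = (11/16, 55/8).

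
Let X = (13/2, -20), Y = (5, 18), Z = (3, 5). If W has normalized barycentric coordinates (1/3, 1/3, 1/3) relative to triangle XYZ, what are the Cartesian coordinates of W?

(29/6, 1)

W = (1/3)·X + (1/3)·Y + (1/3)·Z.
x-coordinate: (1/3)·(13/2) + (1/3)·5 + (1/3)·3 = 29/6.
y-coordinate: (1/3)·(-20) + (1/3)·18 + (1/3)·5 = 1.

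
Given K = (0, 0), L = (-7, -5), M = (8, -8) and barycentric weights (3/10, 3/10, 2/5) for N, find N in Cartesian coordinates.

N = (3/10)·K + (3/10)·L + (2/5)·M.
x-coordinate: (3/10)·0 + (3/10)·(-7) + (2/5)·8 = 11/10.
y-coordinate: (3/10)·0 + (3/10)·(-5) + (2/5)·(-8) = -47/10.

(11/10, -47/10)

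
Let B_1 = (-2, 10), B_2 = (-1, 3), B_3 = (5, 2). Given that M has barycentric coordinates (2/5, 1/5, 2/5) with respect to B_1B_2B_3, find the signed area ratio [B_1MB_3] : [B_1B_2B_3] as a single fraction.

The signed ratio [B_1MB_3]/[B_1B_2B_3] equals the barycentric coordinate of M at vertex B_2, which is 1/5.

1/5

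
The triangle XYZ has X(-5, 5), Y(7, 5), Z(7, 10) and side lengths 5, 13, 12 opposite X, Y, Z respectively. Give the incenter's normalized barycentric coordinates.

The incenter has barycentric coordinates proportional to the opposite side lengths: (5 : 13 : 12).
Normalizing by 5+13+12 = 30 gives (1/6, 13/30, 2/5).

(1/6, 13/30, 2/5)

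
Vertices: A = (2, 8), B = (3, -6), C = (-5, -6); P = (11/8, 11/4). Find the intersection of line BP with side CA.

(5/6, 17/3)

Barycentric coordinates of P with respect to ABC: (5/8, 1/4, 1/8).
On side CA the B-coordinate is zero; dropping P's B-weight 1/4 and renormalizing the remaining 1/8 : 5/8 gives weights 1/6, 5/6 on C, A.
Q = (1/6)·(-5, -6) + (5/6)·(2, 8) = (5/6, 17/3).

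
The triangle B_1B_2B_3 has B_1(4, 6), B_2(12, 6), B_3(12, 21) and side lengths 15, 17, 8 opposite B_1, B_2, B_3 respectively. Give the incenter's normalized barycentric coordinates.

(3/8, 17/40, 1/5)

The incenter has barycentric coordinates proportional to the opposite side lengths: (15 : 17 : 8).
Normalizing by 15+17+8 = 40 gives (3/8, 17/40, 1/5).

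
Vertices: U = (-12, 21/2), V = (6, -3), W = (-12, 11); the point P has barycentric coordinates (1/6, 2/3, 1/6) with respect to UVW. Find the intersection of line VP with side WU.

Line VP meets WU where the V-coordinate vanishes; zeroing P's V-weight and renormalizing leaves W, U-weights 1/6 : 1/6 → (1/2, 1/2).
So Q = (1/2)·W + (1/2)·U = (-12, 43/4).

(-12, 43/4)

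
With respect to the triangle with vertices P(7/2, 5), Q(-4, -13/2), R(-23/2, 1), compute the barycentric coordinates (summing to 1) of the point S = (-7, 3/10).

Signed area of the reference triangle: [PQR] = ½·((7/2)·(-13/2−1) + (-4)·(1−5) + (-23/2)·(5−(-13/2))) = ½·(-105/4 + 16 − 529/4) = -285/4.
[SQR] = ½·((-7)·(-13/2−1) + (-4)·(1−(3/10)) + (-23/2)·(3/10−(-13/2))) = ½·(105/2 − 14/5 − 391/5) = -57/4, so the P-coordinate is (-57/4)/(-285/4) = 1/5.
[PSR] = ½·((7/2)·(3/10−1) + (-7)·(1−5) + (-23/2)·(5−(3/10))) = ½·(-49/20 + 28 − 1081/20) = -57/4, so the Q-coordinate is 1/5.
[PQS] = ½·((7/2)·(-13/2−(3/10)) + (-4)·(3/10−5) + (-7)·(5−(-13/2))) = ½·(-119/5 + 94/5 − 161/2) = -171/4, so the R-coordinate is 3/5.

(1/5, 1/5, 3/5)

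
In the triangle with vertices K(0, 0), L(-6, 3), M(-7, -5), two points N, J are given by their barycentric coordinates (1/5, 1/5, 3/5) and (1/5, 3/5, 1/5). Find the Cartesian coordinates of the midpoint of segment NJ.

(-26/5, -4/5)

Barycentric coordinates of the midpoint are the average: (1/5, 2/5, 2/5).
Converting: (1/5)·K + (2/5)·L + (2/5)·M = (-26/5, -4/5).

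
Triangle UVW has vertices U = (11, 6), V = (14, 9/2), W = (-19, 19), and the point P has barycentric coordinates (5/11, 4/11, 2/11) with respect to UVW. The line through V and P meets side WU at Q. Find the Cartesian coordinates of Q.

(17/7, 68/7)

Line VP meets WU where the V-coordinate vanishes; zeroing P's V-weight and renormalizing leaves W, U-weights 2/11 : 5/11 → (2/7, 5/7).
So Q = (2/7)·W + (5/7)·U = (17/7, 68/7).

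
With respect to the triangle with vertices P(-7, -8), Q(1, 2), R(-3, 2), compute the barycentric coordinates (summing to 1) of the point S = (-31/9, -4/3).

Signed area of the reference triangle: [PQR] = ½·((-7)·(2−2) + 1·(2−(-8)) + (-3)·(-8−2)) = ½·(0 + 10 + 30) = 20.
[SQR] = ½·((-31/9)·(2−2) + 1·(2−(-4/3)) + (-3)·(-4/3−2)) = ½·(0 + 10/3 + 10) = 20/3, so the P-coordinate is (20/3)/20 = 1/3.
[PSR] = ½·((-7)·(-4/3−2) + (-31/9)·(2−(-8)) + (-3)·(-8−(-4/3))) = ½·(70/3 − 310/9 + 20) = 40/9, so the Q-coordinate is 2/9.
[PQS] = ½·((-7)·(2−(-4/3)) + 1·(-4/3−(-8)) + (-31/9)·(-8−2)) = ½·(-70/3 + 20/3 + 310/9) = 80/9, so the R-coordinate is 4/9.

(1/3, 2/9, 4/9)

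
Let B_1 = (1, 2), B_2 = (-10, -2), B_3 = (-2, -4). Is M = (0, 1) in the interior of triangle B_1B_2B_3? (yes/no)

yes

Barycentric coordinates of M: (22/27, 1/18, 7/54).
The three coordinates are positive, positive, positive; a point is interior exactly when all three are positive.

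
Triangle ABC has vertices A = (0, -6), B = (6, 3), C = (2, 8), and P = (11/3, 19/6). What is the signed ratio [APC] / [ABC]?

[ABC] = ½·(0·(3−8) + 6·(8−(-6)) + 2·(-6−3)) = ½·(0 + 84 − 18) = 33.
[APC] = ½·(0·(19/6−8) + (11/3)·(8−(-6)) + 2·(-6−(19/6))) = ½·(0 + 154/3 − 55/3) = 33/2, so the ratio is (33/2)/33 = 1/2.

1/2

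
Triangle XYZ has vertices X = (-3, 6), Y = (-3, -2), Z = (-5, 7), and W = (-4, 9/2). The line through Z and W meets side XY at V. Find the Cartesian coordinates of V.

(-3, 2)

Barycentric coordinates of W with respect to XYZ: (1/4, 1/4, 1/2).
On side XY the Z-coordinate is zero; dropping W's Z-weight 1/2 and renormalizing the remaining 1/4 : 1/4 gives weights 1/2, 1/2 on X, Y.
V = (1/2)·(-3, 6) + (1/2)·(-3, -2) = (-3, 2).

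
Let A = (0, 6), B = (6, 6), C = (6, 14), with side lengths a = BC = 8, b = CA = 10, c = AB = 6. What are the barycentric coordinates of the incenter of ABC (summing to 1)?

The incenter has barycentric coordinates proportional to the opposite side lengths: (8 : 10 : 6).
Normalizing by 8+10+6 = 24 gives (1/3, 5/12, 1/4).

(1/3, 5/12, 1/4)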